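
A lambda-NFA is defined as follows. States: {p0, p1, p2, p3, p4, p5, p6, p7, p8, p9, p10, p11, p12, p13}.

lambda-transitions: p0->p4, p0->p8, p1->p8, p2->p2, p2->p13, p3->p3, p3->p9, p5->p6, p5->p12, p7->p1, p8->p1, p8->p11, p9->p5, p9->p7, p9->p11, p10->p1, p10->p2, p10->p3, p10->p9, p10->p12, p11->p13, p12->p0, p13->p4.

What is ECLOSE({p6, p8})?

Start with {p6, p8}.
From p8 via lambda: add p1, p11.
From p11 via lambda: add p13.
From p13 via lambda: add p4.
No new states can be added; the closed set is {p1, p4, p6, p8, p11, p13}.

{p1, p4, p6, p8, p11, p13}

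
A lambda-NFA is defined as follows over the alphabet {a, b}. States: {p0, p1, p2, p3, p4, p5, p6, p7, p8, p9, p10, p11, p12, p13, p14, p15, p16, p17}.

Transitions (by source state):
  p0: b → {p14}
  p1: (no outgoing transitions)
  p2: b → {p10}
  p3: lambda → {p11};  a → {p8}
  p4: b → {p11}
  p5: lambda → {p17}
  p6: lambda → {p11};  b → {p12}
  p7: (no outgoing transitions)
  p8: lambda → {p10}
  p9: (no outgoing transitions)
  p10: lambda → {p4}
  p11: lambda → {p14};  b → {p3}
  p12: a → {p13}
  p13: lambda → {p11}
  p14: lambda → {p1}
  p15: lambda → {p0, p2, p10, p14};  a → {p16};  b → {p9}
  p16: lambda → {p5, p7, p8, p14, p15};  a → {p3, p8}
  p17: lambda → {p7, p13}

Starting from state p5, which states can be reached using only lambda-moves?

Start with {p5}.
From p5 via lambda: add p17.
From p17 via lambda: add p7, p13.
From p13 via lambda: add p11.
From p11 via lambda: add p14.
From p14 via lambda: add p1.
No new states can be added; the closed set is {p1, p5, p7, p11, p13, p14, p17}.

{p1, p5, p7, p11, p13, p14, p17}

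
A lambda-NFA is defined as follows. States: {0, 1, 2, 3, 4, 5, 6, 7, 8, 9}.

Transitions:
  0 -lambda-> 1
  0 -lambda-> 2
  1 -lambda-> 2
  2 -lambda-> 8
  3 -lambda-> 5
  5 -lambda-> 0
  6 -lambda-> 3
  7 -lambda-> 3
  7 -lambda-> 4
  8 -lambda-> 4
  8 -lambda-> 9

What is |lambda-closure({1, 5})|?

7

Start with {1, 5}.
From 1 via lambda: add 2.
From 5 via lambda: add 0.
From 2 via lambda: add 8.
From 8 via lambda: add 4, 9.
lambda-closure = {0, 1, 2, 4, 5, 8, 9}, which has 7 states.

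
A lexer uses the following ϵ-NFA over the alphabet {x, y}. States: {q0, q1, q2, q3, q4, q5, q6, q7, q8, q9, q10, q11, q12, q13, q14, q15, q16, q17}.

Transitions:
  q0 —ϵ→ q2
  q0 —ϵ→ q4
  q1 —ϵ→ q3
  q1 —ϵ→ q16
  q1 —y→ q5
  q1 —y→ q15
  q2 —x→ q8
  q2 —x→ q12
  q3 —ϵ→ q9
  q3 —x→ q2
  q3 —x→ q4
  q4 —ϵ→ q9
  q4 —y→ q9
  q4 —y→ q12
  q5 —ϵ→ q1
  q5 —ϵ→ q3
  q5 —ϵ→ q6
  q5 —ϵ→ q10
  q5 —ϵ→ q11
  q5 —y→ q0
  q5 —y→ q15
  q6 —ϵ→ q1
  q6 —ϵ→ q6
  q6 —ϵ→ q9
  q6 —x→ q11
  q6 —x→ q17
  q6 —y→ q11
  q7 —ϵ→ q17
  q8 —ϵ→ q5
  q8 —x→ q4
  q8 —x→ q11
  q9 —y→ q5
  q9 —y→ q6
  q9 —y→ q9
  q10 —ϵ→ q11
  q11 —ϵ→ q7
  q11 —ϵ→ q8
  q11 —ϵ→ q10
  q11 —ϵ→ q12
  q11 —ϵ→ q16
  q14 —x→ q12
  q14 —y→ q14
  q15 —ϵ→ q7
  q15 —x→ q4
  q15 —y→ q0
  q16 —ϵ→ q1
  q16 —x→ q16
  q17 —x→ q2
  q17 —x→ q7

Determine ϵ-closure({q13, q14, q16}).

Start with {q13, q14, q16}.
From q16 via ϵ: add q1.
From q1 via ϵ: add q3.
From q3 via ϵ: add q9.
No new states can be added; the closed set is {q1, q3, q9, q13, q14, q16}.

{q1, q3, q9, q13, q14, q16}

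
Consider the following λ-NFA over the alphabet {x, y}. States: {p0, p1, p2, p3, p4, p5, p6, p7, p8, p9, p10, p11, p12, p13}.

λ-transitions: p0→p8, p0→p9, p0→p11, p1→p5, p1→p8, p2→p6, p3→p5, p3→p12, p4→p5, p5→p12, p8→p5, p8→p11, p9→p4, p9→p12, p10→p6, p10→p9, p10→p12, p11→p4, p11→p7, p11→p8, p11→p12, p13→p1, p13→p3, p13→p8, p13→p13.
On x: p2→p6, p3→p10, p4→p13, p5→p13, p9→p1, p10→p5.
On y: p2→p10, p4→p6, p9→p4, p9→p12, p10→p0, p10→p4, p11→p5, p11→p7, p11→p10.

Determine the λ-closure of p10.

{p4, p5, p6, p9, p10, p12}

Start with {p10}.
From p10 via λ: add p6, p9, p12.
From p9 via λ: add p4.
From p4 via λ: add p5.
No new states can be added; the closed set is {p4, p5, p6, p9, p10, p12}.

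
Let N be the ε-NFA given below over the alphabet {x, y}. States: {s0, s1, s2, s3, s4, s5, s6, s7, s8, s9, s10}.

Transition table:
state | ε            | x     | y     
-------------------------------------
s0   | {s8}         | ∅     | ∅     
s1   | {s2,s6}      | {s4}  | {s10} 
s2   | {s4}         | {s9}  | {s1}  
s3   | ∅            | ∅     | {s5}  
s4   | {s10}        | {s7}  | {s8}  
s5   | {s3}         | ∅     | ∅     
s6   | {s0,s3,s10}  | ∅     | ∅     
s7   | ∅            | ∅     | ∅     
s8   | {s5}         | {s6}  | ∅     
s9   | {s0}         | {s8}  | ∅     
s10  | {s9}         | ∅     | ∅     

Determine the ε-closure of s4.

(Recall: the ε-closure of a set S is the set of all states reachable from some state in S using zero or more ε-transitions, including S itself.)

{s0, s3, s4, s5, s8, s9, s10}

Start with {s4}.
From s4 via ε: add s10.
From s10 via ε: add s9.
From s9 via ε: add s0.
From s0 via ε: add s8.
From s8 via ε: add s5.
From s5 via ε: add s3.
No new states can be added; the closed set is {s0, s3, s4, s5, s8, s9, s10}.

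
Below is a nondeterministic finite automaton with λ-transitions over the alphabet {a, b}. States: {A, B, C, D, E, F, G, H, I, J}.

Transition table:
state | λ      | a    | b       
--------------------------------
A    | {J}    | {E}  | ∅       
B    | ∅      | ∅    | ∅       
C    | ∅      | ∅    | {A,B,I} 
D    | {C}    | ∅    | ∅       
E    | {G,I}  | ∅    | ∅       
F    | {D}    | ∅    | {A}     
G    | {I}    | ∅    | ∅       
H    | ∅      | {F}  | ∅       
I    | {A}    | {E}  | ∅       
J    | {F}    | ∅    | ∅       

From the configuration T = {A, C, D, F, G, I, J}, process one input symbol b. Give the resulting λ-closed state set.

C on b → {A, B, I}.
F on b → {A}.
No b-transition from A, D, G, I, J.
Union after reading b: {A, B, I}.
Now take the λ-closure:
From A via λ: add J.
From J via λ: add F.
From F via λ: add D.
From D via λ: add C.
No new states can be added; the closed set is {A, B, C, D, F, I, J}.

{A, B, C, D, F, I, J}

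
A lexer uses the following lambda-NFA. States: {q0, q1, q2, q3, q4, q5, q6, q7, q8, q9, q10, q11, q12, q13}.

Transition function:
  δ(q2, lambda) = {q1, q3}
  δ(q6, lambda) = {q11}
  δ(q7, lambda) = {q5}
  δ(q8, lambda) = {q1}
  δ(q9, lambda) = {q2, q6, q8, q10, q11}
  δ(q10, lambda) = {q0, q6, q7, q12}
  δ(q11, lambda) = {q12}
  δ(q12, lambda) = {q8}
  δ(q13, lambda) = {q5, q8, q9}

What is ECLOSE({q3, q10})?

{q0, q1, q3, q5, q6, q7, q8, q10, q11, q12}

Start with {q3, q10}.
From q10 via lambda: add q0, q6, q7, q12.
From q6 via lambda: add q11.
From q7 via lambda: add q5.
From q12 via lambda: add q8.
From q8 via lambda: add q1.
No new states can be added; the closed set is {q0, q1, q3, q5, q6, q7, q8, q10, q11, q12}.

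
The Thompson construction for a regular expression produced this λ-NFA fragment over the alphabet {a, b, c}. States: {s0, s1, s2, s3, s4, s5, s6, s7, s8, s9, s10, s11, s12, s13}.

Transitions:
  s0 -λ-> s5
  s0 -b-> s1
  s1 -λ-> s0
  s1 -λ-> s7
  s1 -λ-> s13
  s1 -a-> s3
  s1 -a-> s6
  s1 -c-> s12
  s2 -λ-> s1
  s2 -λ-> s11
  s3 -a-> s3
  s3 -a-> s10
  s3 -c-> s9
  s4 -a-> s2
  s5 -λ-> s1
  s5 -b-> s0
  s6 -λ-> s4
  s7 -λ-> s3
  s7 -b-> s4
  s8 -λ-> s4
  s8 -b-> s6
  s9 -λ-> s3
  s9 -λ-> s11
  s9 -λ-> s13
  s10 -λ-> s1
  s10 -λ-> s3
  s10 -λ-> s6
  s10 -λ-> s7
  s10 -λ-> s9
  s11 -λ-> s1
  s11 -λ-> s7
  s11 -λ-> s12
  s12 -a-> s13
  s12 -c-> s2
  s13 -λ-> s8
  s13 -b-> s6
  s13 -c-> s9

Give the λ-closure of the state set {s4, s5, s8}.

Start with {s4, s5, s8}.
From s5 via λ: add s1.
From s1 via λ: add s0, s7, s13.
From s7 via λ: add s3.
No new states can be added; the closed set is {s0, s1, s3, s4, s5, s7, s8, s13}.

{s0, s1, s3, s4, s5, s7, s8, s13}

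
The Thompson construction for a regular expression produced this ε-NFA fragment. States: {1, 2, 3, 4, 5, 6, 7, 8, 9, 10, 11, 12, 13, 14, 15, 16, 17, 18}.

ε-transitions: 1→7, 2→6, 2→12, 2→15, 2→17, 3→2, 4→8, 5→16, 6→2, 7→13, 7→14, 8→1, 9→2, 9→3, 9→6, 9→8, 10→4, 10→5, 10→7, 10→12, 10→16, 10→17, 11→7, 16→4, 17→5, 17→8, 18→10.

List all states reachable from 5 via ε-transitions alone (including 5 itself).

Start with {5}.
From 5 via ε: add 16.
From 16 via ε: add 4.
From 4 via ε: add 8.
From 8 via ε: add 1.
From 1 via ε: add 7.
From 7 via ε: add 13, 14.
No new states can be added; the closed set is {1, 4, 5, 7, 8, 13, 14, 16}.

{1, 4, 5, 7, 8, 13, 14, 16}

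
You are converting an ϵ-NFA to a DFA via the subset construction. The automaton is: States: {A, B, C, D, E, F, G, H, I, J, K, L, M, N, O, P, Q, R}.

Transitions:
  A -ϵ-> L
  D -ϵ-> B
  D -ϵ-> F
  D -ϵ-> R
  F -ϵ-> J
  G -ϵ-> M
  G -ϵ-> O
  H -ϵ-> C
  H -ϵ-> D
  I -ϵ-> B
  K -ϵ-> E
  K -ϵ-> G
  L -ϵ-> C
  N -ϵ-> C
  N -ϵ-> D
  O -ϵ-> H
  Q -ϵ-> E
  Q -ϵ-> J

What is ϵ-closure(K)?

Start with {K}.
From K via ϵ: add E, G.
From G via ϵ: add M, O.
From O via ϵ: add H.
From H via ϵ: add C, D.
From D via ϵ: add B, F, R.
From F via ϵ: add J.
No new states can be added; the closed set is {B, C, D, E, F, G, H, J, K, M, O, R}.

{B, C, D, E, F, G, H, J, K, M, O, R}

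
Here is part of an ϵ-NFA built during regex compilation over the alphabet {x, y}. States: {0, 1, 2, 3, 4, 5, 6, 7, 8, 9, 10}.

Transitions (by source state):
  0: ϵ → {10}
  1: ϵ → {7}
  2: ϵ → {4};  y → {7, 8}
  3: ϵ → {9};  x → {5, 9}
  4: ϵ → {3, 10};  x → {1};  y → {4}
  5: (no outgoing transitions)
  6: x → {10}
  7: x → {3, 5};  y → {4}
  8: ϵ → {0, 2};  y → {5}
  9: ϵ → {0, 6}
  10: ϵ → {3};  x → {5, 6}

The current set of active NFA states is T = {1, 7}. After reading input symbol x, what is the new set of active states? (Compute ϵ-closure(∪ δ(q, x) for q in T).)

{0, 3, 5, 6, 9, 10}

7 on x → {3, 5}.
No x-transition from 1.
Union after reading x: {3, 5}.
Now take the ϵ-closure:
From 3 via ϵ: add 9.
From 9 via ϵ: add 0, 6.
From 0 via ϵ: add 10.
No new states can be added; the closed set is {0, 3, 5, 6, 9, 10}.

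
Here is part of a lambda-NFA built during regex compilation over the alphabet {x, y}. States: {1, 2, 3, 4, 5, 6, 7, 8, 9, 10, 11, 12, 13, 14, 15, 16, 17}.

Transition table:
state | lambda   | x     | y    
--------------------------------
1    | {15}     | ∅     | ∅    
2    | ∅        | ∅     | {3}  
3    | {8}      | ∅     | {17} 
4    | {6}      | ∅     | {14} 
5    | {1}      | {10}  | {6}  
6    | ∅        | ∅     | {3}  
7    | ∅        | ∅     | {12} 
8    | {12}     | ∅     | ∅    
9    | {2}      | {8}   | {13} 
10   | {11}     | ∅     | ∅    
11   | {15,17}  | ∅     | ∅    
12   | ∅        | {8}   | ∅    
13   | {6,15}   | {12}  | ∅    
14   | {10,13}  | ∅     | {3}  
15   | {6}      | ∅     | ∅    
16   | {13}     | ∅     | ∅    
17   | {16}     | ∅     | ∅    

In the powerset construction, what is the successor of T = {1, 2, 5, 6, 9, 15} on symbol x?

{6, 8, 10, 11, 12, 13, 15, 16, 17}

5 on x → {10}.
9 on x → {8}.
No x-transition from 1, 2, 6, 15.
Union after reading x: {8, 10}.
Now take the lambda-closure:
From 8 via lambda: add 12.
From 10 via lambda: add 11.
From 11 via lambda: add 15, 17.
From 15 via lambda: add 6.
From 17 via lambda: add 16.
From 16 via lambda: add 13.
No new states can be added; the closed set is {6, 8, 10, 11, 12, 13, 15, 16, 17}.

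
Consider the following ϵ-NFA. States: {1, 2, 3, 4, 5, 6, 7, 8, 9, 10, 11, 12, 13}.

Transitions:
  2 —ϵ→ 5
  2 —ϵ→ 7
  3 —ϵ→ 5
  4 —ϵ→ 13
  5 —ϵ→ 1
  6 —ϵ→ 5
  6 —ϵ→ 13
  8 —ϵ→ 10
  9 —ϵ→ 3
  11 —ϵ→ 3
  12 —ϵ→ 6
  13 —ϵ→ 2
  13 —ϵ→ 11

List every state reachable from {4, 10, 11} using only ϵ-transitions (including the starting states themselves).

{1, 2, 3, 4, 5, 7, 10, 11, 13}

Start with {4, 10, 11}.
From 4 via ϵ: add 13.
From 11 via ϵ: add 3.
From 3 via ϵ: add 5.
From 13 via ϵ: add 2.
From 2 via ϵ: add 7.
From 5 via ϵ: add 1.
No new states can be added; the closed set is {1, 2, 3, 4, 5, 7, 10, 11, 13}.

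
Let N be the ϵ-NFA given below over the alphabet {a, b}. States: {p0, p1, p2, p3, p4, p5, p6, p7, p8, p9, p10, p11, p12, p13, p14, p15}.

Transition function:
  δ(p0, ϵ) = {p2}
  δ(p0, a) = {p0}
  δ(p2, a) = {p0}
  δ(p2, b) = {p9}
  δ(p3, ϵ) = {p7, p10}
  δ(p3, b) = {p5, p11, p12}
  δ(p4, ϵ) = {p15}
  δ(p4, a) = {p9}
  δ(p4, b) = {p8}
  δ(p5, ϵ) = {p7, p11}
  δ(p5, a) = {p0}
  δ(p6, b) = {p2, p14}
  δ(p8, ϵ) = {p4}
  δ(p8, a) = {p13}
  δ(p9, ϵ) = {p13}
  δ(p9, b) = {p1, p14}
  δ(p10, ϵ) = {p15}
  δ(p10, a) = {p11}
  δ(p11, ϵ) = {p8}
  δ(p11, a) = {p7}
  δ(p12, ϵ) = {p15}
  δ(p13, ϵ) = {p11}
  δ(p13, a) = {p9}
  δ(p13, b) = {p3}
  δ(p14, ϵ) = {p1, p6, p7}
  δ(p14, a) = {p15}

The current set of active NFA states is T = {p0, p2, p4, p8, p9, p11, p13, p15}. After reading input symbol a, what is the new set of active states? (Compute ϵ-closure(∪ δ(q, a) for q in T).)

p0 on a → {p0}.
p2 on a → {p0}.
p4 on a → {p9}.
p8 on a → {p13}.
p11 on a → {p7}.
p13 on a → {p9}.
No a-transition from p9, p15.
Union after reading a: {p0, p7, p9, p13}.
Now take the ϵ-closure:
From p0 via ϵ: add p2.
From p13 via ϵ: add p11.
From p11 via ϵ: add p8.
From p8 via ϵ: add p4.
From p4 via ϵ: add p15.
No new states can be added; the closed set is {p0, p2, p4, p7, p8, p9, p11, p13, p15}.

{p0, p2, p4, p7, p8, p9, p11, p13, p15}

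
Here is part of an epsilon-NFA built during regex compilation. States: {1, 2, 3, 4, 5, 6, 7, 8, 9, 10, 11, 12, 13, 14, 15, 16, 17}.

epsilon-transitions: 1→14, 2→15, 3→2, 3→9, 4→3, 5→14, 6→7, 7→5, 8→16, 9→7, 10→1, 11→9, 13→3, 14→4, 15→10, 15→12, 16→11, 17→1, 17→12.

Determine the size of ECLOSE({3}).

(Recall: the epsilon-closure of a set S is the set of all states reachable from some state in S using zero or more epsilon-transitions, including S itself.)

11

Start with {3}.
From 3 via epsilon: add 2, 9.
From 2 via epsilon: add 15.
From 9 via epsilon: add 7.
From 7 via epsilon: add 5.
From 15 via epsilon: add 10, 12.
From 5 via epsilon: add 14.
From 10 via epsilon: add 1.
From 14 via epsilon: add 4.
epsilon-closure = {1, 2, 3, 4, 5, 7, 9, 10, 12, 14, 15}, which has 11 states.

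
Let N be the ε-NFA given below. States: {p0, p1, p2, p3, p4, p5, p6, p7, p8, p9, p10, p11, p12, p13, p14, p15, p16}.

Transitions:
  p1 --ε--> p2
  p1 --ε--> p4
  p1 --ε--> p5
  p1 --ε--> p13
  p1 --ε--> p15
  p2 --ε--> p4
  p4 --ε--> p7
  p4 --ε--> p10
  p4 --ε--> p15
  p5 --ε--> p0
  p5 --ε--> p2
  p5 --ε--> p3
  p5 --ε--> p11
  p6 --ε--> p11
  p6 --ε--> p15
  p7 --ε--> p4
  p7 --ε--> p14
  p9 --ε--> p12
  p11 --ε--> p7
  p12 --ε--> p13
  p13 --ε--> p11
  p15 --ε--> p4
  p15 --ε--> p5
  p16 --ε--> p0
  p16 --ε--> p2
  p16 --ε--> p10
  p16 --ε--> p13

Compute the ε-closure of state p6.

{p0, p2, p3, p4, p5, p6, p7, p10, p11, p14, p15}

Start with {p6}.
From p6 via ε: add p11, p15.
From p11 via ε: add p7.
From p15 via ε: add p4, p5.
From p4 via ε: add p10.
From p5 via ε: add p0, p2, p3.
From p7 via ε: add p14.
No new states can be added; the closed set is {p0, p2, p3, p4, p5, p6, p7, p10, p11, p14, p15}.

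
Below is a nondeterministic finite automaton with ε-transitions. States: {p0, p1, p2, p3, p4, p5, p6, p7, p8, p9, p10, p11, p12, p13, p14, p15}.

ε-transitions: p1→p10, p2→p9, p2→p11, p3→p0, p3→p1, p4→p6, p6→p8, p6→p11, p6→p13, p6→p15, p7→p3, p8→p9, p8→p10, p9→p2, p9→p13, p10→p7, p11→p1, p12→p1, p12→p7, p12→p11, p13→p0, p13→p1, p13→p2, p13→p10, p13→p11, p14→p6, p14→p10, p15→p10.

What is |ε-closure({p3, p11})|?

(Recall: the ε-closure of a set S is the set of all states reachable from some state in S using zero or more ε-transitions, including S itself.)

6

Start with {p3, p11}.
From p3 via ε: add p0, p1.
From p1 via ε: add p10.
From p10 via ε: add p7.
ε-closure = {p0, p1, p3, p7, p10, p11}, which has 6 states.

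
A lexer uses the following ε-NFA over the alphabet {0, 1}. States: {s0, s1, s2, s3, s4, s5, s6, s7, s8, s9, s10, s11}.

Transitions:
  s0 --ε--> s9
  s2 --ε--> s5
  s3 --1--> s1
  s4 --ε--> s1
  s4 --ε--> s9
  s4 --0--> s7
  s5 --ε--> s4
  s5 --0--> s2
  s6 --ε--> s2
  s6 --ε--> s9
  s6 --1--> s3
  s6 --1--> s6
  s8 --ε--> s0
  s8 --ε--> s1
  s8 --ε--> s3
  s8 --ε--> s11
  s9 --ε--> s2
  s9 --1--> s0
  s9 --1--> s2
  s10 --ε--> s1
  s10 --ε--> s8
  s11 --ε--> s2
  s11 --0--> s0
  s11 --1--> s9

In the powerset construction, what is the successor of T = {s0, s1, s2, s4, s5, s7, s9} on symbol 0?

{s1, s2, s4, s5, s7, s9}

s4 on 0 → {s7}.
s5 on 0 → {s2}.
No 0-transition from s0, s1, s2, s7, s9.
Union after reading 0: {s2, s7}.
Now take the ε-closure:
From s2 via ε: add s5.
From s5 via ε: add s4.
From s4 via ε: add s1, s9.
No new states can be added; the closed set is {s1, s2, s4, s5, s7, s9}.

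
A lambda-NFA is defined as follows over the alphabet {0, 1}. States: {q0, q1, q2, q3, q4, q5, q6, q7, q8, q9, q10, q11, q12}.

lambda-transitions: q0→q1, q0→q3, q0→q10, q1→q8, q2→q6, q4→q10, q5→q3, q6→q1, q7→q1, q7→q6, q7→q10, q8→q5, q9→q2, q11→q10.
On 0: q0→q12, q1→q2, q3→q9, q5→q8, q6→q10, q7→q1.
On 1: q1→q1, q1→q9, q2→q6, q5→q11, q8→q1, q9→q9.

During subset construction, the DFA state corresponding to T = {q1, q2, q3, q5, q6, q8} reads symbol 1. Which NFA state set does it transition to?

q1 on 1 → {q1, q9}.
q2 on 1 → {q6}.
q5 on 1 → {q11}.
q8 on 1 → {q1}.
No 1-transition from q3, q6.
Union after reading 1: {q1, q6, q9, q11}.
Now take the lambda-closure:
From q1 via lambda: add q8.
From q9 via lambda: add q2.
From q11 via lambda: add q10.
From q8 via lambda: add q5.
From q5 via lambda: add q3.
No new states can be added; the closed set is {q1, q2, q3, q5, q6, q8, q9, q10, q11}.

{q1, q2, q3, q5, q6, q8, q9, q10, q11}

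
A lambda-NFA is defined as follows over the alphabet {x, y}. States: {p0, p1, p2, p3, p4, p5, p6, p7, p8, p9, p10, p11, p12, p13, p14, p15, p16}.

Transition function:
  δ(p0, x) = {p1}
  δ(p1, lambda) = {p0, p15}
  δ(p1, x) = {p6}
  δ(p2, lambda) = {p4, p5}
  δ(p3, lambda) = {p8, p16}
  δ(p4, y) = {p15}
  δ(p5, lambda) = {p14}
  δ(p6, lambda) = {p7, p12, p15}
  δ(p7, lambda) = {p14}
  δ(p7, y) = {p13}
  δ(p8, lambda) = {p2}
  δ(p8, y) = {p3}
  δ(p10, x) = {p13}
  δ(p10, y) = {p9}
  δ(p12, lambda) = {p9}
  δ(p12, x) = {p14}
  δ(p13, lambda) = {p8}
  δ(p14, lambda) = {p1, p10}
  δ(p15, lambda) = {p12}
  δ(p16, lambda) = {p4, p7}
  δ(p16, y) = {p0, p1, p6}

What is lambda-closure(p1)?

{p0, p1, p9, p12, p15}

Start with {p1}.
From p1 via lambda: add p0, p15.
From p15 via lambda: add p12.
From p12 via lambda: add p9.
No new states can be added; the closed set is {p0, p1, p9, p12, p15}.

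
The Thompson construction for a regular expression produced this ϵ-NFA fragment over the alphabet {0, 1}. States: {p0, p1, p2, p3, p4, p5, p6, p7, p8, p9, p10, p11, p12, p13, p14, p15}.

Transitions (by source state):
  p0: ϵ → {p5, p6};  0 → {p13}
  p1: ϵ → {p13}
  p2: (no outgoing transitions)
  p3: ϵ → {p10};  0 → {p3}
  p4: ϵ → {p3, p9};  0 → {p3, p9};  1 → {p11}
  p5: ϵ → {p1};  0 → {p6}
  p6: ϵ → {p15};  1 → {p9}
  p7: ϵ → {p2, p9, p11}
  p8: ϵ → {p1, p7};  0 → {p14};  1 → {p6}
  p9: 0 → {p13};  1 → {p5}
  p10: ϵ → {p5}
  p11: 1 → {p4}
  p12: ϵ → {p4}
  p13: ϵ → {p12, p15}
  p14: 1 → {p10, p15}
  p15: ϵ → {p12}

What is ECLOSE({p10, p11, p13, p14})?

{p1, p3, p4, p5, p9, p10, p11, p12, p13, p14, p15}

Start with {p10, p11, p13, p14}.
From p10 via ϵ: add p5.
From p13 via ϵ: add p12, p15.
From p5 via ϵ: add p1.
From p12 via ϵ: add p4.
From p4 via ϵ: add p3, p9.
No new states can be added; the closed set is {p1, p3, p4, p5, p9, p10, p11, p12, p13, p14, p15}.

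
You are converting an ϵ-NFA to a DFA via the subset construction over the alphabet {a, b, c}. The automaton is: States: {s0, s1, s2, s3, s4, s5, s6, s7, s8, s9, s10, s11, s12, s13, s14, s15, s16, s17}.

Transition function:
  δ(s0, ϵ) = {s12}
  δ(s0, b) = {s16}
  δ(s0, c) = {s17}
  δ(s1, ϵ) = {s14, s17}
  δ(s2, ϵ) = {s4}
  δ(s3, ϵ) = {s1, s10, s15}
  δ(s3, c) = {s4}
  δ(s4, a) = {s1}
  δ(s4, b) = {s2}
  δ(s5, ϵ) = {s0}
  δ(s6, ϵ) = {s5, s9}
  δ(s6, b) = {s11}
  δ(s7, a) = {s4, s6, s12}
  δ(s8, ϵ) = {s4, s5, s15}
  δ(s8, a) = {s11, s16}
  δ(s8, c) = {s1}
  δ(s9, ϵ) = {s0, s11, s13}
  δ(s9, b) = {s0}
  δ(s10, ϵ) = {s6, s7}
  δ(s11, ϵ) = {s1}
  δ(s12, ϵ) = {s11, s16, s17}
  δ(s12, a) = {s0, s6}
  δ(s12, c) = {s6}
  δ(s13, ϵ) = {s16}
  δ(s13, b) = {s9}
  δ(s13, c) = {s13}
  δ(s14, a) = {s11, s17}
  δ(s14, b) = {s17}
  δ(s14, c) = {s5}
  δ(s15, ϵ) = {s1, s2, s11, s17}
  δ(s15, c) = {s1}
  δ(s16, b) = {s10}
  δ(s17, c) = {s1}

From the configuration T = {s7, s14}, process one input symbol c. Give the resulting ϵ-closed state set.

{s0, s1, s5, s11, s12, s14, s16, s17}

s14 on c → {s5}.
No c-transition from s7.
Union after reading c: {s5}.
Now take the ϵ-closure:
From s5 via ϵ: add s0.
From s0 via ϵ: add s12.
From s12 via ϵ: add s11, s16, s17.
From s11 via ϵ: add s1.
From s1 via ϵ: add s14.
No new states can be added; the closed set is {s0, s1, s5, s11, s12, s14, s16, s17}.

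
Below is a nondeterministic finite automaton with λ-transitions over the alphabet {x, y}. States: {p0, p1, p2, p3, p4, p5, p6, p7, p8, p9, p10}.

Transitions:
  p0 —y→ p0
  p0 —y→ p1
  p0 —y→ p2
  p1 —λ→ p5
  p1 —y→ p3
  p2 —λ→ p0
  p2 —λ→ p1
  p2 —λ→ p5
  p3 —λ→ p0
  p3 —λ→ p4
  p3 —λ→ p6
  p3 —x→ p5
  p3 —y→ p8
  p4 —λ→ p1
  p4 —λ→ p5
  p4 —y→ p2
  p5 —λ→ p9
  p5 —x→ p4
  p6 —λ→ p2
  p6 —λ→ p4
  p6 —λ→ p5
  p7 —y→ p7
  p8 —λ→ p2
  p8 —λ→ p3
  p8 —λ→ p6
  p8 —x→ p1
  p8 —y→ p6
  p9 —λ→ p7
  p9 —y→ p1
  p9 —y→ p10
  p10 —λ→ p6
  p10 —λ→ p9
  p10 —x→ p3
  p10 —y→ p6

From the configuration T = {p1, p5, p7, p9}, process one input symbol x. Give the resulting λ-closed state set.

{p1, p4, p5, p7, p9}

p5 on x → {p4}.
No x-transition from p1, p7, p9.
Union after reading x: {p4}.
Now take the λ-closure:
From p4 via λ: add p1, p5.
From p5 via λ: add p9.
From p9 via λ: add p7.
No new states can be added; the closed set is {p1, p4, p5, p7, p9}.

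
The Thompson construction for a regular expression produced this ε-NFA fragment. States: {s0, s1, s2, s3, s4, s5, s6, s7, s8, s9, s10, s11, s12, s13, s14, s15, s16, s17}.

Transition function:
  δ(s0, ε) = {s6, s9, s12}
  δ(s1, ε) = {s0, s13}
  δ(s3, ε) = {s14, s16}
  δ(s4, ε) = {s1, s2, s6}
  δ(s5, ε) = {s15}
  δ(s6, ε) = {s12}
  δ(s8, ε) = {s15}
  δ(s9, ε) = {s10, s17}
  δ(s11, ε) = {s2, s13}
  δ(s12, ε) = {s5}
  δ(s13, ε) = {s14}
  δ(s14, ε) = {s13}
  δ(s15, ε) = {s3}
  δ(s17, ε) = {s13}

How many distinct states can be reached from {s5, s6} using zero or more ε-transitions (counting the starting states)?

Start with {s5, s6}.
From s5 via ε: add s15.
From s6 via ε: add s12.
From s15 via ε: add s3.
From s3 via ε: add s14, s16.
From s14 via ε: add s13.
ε-closure = {s3, s5, s6, s12, s13, s14, s15, s16}, which has 8 states.

8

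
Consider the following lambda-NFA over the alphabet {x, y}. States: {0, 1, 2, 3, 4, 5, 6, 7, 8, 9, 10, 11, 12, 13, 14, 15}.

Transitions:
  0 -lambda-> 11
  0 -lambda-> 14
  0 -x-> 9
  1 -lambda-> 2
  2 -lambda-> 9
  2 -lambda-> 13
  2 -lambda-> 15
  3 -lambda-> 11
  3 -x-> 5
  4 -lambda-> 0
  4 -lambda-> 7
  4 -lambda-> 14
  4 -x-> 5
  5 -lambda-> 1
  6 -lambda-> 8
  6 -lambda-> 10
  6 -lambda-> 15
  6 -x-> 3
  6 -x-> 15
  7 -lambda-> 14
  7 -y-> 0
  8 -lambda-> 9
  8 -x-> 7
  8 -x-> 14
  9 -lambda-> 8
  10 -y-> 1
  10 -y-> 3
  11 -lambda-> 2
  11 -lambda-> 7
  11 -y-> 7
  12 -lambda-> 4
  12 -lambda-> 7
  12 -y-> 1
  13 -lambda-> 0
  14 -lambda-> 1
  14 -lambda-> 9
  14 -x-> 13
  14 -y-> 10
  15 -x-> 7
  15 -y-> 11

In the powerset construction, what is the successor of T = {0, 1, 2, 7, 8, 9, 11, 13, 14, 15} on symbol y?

{0, 1, 2, 7, 8, 9, 10, 11, 13, 14, 15}

7 on y → {0}.
11 on y → {7}.
14 on y → {10}.
15 on y → {11}.
No y-transition from 0, 1, 2, 8, 9, 13.
Union after reading y: {0, 7, 10, 11}.
Now take the lambda-closure:
From 0 via lambda: add 14.
From 11 via lambda: add 2.
From 2 via lambda: add 9, 13, 15.
From 14 via lambda: add 1.
From 9 via lambda: add 8.
No new states can be added; the closed set is {0, 1, 2, 7, 8, 9, 10, 11, 13, 14, 15}.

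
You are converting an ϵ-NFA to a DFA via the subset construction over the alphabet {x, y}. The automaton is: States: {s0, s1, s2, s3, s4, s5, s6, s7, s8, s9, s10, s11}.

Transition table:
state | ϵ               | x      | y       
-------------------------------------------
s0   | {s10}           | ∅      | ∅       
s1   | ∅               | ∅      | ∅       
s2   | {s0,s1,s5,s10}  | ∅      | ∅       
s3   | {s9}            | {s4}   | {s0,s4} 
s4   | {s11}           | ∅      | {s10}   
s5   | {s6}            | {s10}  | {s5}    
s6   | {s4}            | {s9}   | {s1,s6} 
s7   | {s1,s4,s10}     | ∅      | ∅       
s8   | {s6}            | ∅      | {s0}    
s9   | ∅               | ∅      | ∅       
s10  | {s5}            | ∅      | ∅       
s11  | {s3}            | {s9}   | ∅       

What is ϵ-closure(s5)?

Start with {s5}.
From s5 via ϵ: add s6.
From s6 via ϵ: add s4.
From s4 via ϵ: add s11.
From s11 via ϵ: add s3.
From s3 via ϵ: add s9.
No new states can be added; the closed set is {s3, s4, s5, s6, s9, s11}.

{s3, s4, s5, s6, s9, s11}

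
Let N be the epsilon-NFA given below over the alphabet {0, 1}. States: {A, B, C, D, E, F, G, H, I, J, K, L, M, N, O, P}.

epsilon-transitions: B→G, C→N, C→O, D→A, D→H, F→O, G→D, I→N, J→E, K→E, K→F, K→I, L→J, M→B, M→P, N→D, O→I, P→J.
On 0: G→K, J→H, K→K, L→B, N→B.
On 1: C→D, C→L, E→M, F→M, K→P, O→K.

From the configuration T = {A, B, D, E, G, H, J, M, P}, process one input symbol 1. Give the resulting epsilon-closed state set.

E on 1 → {M}.
No 1-transition from A, B, D, G, H, J, M, P.
Union after reading 1: {M}.
Now take the epsilon-closure:
From M via epsilon: add B, P.
From B via epsilon: add G.
From P via epsilon: add J.
From G via epsilon: add D.
From J via epsilon: add E.
From D via epsilon: add A, H.
No new states can be added; the closed set is {A, B, D, E, G, H, J, M, P}.

{A, B, D, E, G, H, J, M, P}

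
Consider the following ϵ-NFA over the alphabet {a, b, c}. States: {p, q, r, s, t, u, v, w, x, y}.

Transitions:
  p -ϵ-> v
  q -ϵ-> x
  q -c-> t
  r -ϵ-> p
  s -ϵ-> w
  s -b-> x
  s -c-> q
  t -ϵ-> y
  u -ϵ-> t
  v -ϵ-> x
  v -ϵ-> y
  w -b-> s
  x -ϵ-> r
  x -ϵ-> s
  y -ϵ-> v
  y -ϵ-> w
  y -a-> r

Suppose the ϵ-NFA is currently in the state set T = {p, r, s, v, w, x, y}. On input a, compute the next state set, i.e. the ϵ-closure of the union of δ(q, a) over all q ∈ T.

y on a → {r}.
No a-transition from p, r, s, v, w, x.
Union after reading a: {r}.
Now take the ϵ-closure:
From r via ϵ: add p.
From p via ϵ: add v.
From v via ϵ: add x, y.
From x via ϵ: add s.
From y via ϵ: add w.
No new states can be added; the closed set is {p, r, s, v, w, x, y}.

{p, r, s, v, w, x, y}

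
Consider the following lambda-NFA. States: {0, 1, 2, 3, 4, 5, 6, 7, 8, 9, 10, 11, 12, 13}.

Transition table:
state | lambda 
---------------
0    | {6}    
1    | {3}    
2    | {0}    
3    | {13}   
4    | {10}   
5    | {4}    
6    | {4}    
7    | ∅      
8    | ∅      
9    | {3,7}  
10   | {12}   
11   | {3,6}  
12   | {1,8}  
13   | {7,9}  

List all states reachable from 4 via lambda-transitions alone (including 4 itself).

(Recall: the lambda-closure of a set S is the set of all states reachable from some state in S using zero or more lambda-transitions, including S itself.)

{1, 3, 4, 7, 8, 9, 10, 12, 13}

Start with {4}.
From 4 via lambda: add 10.
From 10 via lambda: add 12.
From 12 via lambda: add 1, 8.
From 1 via lambda: add 3.
From 3 via lambda: add 13.
From 13 via lambda: add 7, 9.
No new states can be added; the closed set is {1, 3, 4, 7, 8, 9, 10, 12, 13}.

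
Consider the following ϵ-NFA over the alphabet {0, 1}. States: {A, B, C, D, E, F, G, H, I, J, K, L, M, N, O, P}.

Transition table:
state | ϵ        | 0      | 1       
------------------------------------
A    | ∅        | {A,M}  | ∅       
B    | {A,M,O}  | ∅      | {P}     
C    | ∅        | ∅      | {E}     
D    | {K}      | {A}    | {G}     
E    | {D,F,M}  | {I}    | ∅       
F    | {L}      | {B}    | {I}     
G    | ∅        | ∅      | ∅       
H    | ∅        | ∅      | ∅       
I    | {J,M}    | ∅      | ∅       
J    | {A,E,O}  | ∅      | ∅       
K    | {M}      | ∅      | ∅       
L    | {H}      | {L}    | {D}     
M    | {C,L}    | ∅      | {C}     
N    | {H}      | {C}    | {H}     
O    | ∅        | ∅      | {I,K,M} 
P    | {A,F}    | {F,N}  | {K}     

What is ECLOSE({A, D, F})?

Start with {A, D, F}.
From D via ϵ: add K.
From F via ϵ: add L.
From K via ϵ: add M.
From L via ϵ: add H.
From M via ϵ: add C.
No new states can be added; the closed set is {A, C, D, F, H, K, L, M}.

{A, C, D, F, H, K, L, M}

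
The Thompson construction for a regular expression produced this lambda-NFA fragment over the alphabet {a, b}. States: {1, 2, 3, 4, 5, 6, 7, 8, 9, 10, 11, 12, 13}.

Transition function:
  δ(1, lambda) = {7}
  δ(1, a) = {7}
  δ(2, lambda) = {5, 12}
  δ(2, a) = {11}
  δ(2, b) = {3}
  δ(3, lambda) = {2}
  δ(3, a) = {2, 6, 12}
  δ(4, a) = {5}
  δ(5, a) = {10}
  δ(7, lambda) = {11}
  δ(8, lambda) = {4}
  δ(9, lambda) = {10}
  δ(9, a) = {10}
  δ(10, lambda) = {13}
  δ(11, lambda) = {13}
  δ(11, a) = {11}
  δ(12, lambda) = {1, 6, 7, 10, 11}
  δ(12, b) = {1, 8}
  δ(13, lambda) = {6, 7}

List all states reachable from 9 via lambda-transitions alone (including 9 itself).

{6, 7, 9, 10, 11, 13}

Start with {9}.
From 9 via lambda: add 10.
From 10 via lambda: add 13.
From 13 via lambda: add 6, 7.
From 7 via lambda: add 11.
No new states can be added; the closed set is {6, 7, 9, 10, 11, 13}.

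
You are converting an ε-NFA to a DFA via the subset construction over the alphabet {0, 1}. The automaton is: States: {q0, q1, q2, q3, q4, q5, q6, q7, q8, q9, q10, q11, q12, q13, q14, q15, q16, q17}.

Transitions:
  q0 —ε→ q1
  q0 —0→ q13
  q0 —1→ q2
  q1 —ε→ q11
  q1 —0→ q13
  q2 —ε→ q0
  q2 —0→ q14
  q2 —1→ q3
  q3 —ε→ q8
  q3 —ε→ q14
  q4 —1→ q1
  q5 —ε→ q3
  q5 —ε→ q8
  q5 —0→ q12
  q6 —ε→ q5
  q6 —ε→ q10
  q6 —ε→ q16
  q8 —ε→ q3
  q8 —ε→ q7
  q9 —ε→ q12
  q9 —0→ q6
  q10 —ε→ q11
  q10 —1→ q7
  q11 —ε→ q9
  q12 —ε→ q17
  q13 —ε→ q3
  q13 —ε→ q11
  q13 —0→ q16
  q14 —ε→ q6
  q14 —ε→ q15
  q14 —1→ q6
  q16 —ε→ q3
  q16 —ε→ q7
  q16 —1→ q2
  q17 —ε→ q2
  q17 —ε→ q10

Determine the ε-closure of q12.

Start with {q12}.
From q12 via ε: add q17.
From q17 via ε: add q2, q10.
From q2 via ε: add q0.
From q10 via ε: add q11.
From q0 via ε: add q1.
From q11 via ε: add q9.
No new states can be added; the closed set is {q0, q1, q2, q9, q10, q11, q12, q17}.

{q0, q1, q2, q9, q10, q11, q12, q17}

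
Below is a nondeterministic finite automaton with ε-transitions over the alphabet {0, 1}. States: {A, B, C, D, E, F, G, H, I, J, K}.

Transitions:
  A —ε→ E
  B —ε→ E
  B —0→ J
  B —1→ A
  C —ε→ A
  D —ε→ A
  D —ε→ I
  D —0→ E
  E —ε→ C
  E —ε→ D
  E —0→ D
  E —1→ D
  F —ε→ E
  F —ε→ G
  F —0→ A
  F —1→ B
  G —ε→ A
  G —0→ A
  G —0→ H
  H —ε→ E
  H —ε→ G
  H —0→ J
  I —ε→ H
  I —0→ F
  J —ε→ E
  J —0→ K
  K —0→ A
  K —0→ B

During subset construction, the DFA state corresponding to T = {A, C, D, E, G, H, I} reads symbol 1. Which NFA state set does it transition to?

{A, C, D, E, G, H, I}

E on 1 → {D}.
No 1-transition from A, C, D, G, H, I.
Union after reading 1: {D}.
Now take the ε-closure:
From D via ε: add A, I.
From A via ε: add E.
From I via ε: add H.
From E via ε: add C.
From H via ε: add G.
No new states can be added; the closed set is {A, C, D, E, G, H, I}.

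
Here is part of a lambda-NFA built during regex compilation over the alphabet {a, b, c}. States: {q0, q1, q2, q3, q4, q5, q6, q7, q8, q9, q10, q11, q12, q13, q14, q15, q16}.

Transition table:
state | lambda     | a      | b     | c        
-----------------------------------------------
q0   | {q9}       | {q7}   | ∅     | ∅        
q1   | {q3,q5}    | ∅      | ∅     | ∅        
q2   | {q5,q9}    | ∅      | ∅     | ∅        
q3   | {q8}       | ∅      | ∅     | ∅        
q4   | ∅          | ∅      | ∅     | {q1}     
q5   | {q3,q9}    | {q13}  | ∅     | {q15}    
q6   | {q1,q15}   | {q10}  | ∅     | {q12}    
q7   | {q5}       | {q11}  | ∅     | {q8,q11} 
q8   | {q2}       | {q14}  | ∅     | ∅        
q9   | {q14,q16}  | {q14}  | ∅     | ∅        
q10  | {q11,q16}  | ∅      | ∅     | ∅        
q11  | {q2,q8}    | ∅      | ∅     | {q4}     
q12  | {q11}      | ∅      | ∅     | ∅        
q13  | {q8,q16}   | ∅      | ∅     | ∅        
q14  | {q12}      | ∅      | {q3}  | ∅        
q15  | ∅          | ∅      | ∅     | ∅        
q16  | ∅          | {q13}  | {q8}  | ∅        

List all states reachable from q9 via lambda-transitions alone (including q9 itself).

{q2, q3, q5, q8, q9, q11, q12, q14, q16}

Start with {q9}.
From q9 via lambda: add q14, q16.
From q14 via lambda: add q12.
From q12 via lambda: add q11.
From q11 via lambda: add q2, q8.
From q2 via lambda: add q5.
From q5 via lambda: add q3.
No new states can be added; the closed set is {q2, q3, q5, q8, q9, q11, q12, q14, q16}.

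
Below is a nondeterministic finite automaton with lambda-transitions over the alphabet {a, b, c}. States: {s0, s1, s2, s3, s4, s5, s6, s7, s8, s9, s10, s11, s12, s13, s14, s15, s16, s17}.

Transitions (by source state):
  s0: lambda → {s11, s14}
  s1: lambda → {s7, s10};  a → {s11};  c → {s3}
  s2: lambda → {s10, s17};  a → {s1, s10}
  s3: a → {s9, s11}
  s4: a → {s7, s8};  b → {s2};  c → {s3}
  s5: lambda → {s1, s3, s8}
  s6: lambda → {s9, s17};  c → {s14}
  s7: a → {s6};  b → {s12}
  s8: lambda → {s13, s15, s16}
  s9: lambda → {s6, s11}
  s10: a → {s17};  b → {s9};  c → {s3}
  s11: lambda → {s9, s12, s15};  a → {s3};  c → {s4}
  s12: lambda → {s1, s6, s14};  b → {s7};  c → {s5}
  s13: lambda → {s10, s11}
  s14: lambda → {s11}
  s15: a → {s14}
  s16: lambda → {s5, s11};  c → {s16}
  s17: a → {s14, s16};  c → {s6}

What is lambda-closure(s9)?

{s1, s6, s7, s9, s10, s11, s12, s14, s15, s17}

Start with {s9}.
From s9 via lambda: add s6, s11.
From s6 via lambda: add s17.
From s11 via lambda: add s12, s15.
From s12 via lambda: add s1, s14.
From s1 via lambda: add s7, s10.
No new states can be added; the closed set is {s1, s6, s7, s9, s10, s11, s12, s14, s15, s17}.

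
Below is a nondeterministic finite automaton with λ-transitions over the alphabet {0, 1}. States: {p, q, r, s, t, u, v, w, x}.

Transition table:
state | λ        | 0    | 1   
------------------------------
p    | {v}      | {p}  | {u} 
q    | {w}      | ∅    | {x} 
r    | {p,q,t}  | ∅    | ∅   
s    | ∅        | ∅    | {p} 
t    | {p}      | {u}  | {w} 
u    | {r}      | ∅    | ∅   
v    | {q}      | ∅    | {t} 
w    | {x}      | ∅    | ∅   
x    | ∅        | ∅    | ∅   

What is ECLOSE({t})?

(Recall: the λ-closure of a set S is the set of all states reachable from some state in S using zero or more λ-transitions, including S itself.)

{p, q, t, v, w, x}

Start with {t}.
From t via λ: add p.
From p via λ: add v.
From v via λ: add q.
From q via λ: add w.
From w via λ: add x.
No new states can be added; the closed set is {p, q, t, v, w, x}.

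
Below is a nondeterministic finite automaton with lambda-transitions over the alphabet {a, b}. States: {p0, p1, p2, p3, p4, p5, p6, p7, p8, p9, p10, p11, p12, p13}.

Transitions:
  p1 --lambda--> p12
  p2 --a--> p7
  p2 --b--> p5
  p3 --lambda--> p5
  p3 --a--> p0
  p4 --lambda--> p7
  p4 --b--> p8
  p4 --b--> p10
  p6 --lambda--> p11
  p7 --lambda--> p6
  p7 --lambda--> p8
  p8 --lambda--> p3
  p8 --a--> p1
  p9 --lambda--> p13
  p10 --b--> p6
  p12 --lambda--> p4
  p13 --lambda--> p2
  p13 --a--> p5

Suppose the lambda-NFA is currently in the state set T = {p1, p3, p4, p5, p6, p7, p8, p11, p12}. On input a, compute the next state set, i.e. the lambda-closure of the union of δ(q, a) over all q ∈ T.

{p0, p1, p3, p4, p5, p6, p7, p8, p11, p12}

p3 on a → {p0}.
p8 on a → {p1}.
No a-transition from p1, p4, p5, p6, p7, p11, p12.
Union after reading a: {p0, p1}.
Now take the lambda-closure:
From p1 via lambda: add p12.
From p12 via lambda: add p4.
From p4 via lambda: add p7.
From p7 via lambda: add p6, p8.
From p6 via lambda: add p11.
From p8 via lambda: add p3.
From p3 via lambda: add p5.
No new states can be added; the closed set is {p0, p1, p3, p4, p5, p6, p7, p8, p11, p12}.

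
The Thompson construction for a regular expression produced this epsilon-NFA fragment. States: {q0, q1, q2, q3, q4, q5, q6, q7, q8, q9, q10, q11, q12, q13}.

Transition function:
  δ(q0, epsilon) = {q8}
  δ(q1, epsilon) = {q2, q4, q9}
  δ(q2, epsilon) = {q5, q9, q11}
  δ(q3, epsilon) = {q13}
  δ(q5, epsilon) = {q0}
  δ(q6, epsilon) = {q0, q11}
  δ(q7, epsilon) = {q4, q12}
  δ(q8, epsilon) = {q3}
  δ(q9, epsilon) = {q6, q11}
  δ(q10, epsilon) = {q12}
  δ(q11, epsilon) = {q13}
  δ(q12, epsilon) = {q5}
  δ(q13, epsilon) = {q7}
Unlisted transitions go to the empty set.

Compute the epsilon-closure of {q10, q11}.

{q0, q3, q4, q5, q7, q8, q10, q11, q12, q13}

Start with {q10, q11}.
From q10 via epsilon: add q12.
From q11 via epsilon: add q13.
From q12 via epsilon: add q5.
From q13 via epsilon: add q7.
From q5 via epsilon: add q0.
From q7 via epsilon: add q4.
From q0 via epsilon: add q8.
From q8 via epsilon: add q3.
No new states can be added; the closed set is {q0, q3, q4, q5, q7, q8, q10, q11, q12, q13}.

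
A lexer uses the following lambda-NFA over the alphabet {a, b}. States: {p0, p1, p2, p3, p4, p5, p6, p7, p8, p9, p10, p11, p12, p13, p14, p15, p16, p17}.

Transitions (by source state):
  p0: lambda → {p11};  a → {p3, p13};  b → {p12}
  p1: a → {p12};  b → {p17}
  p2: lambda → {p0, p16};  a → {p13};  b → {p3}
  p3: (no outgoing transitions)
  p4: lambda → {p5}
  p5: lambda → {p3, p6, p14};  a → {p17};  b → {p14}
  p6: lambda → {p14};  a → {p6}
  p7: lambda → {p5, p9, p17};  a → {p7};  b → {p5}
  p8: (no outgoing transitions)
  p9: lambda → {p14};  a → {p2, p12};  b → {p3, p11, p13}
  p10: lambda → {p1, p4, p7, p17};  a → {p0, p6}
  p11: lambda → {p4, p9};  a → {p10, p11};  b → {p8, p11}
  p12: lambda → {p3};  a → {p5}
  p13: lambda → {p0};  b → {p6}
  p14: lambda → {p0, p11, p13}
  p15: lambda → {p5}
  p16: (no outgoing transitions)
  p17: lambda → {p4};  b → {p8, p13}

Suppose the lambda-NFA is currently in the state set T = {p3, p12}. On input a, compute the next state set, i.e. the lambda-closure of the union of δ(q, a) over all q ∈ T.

p12 on a → {p5}.
No a-transition from p3.
Union after reading a: {p5}.
Now take the lambda-closure:
From p5 via lambda: add p3, p6, p14.
From p14 via lambda: add p0, p11, p13.
From p11 via lambda: add p4, p9.
No new states can be added; the closed set is {p0, p3, p4, p5, p6, p9, p11, p13, p14}.

{p0, p3, p4, p5, p6, p9, p11, p13, p14}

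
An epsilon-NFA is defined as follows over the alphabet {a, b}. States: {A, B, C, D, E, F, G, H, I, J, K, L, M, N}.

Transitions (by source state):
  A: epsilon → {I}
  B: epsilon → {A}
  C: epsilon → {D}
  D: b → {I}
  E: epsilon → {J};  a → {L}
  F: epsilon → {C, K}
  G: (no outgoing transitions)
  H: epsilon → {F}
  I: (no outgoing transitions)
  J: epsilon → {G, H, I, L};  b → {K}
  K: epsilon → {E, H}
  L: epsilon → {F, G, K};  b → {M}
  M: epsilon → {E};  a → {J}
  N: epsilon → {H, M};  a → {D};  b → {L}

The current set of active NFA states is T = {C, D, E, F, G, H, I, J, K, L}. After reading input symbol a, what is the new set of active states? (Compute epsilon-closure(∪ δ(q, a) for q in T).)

E on a → {L}.
No a-transition from C, D, F, G, H, I, J, K, L.
Union after reading a: {L}.
Now take the epsilon-closure:
From L via epsilon: add F, G, K.
From F via epsilon: add C.
From K via epsilon: add E, H.
From C via epsilon: add D.
From E via epsilon: add J.
From J via epsilon: add I.
No new states can be added; the closed set is {C, D, E, F, G, H, I, J, K, L}.

{C, D, E, F, G, H, I, J, K, L}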